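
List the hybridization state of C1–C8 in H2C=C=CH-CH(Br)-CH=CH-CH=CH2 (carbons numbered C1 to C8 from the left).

C1: 3 σ bonds, plus one π bond; 3 regions of electron density → sp2.
C2 is sp: 2 σ bonds, plus two π bonds, 2 electron-density regions.
C3 (3 σ bonds, plus one π bond) has steric number 3: sp2.
C4 is sp3: 4 σ bonds, 4 electron-density regions.
C5 has 3 σ bonds, plus one π bond: steric number 3 → sp2.
C6: 3 σ bonds, plus one π bond — 3 electron domains, sp2.
C7 is sp2: 3 σ bonds, plus one π bond, 3 electron-density regions.
C8 — 3 σ bonds, plus one π bond. Steric number 3, so sp2.

C1 sp2, C2 sp, C3 sp2, C4 sp3, C5 sp2, C6 sp2, C7 sp2, C8 sp2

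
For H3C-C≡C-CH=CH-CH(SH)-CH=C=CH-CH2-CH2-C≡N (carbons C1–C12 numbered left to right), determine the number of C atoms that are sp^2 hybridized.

4

C1: sp3
C2: sp
C3: sp
C4: sp2 ✓
C5: sp2 ✓
C6: sp3
C7: sp2 ✓
C8: sp
C9: sp2 ✓
C10: sp3
C11: sp3
C12: sp
C4, C5, C7, C9 → 4 sp2 carbons.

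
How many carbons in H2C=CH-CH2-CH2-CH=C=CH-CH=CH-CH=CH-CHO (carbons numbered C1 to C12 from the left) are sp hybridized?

C1: sp2
C2: sp2
C3: sp3
C4: sp3
C5: sp2
C6: sp ✓
C7: sp2
C8: sp2
C9: sp2
C10: sp2
C11: sp2
C12: sp2
C6 → 1 sp carbon.

1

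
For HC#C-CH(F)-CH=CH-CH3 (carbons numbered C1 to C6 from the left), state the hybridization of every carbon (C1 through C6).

C1: 2 σ bonds, plus two π bonds — 2 electron domains, sp.
C2: 2 σ bonds, plus two π bonds — 2 electron domains, sp.
C3 (4 σ bonds) has steric number 4: sp3.
C4 has 3 σ bonds, plus one π bond: steric number 3 → sp2.
C5 — 3 σ bonds, plus one π bond. Steric number 3, so sp2.
C6 (4 σ bonds) has steric number 4: sp3.

C1 sp, C2 sp, C3 sp3, C4 sp2, C5 sp2, C6 sp3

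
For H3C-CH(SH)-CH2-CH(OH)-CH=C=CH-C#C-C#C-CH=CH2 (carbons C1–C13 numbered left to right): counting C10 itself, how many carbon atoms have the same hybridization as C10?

C10 is sp (two π bonds).
C1: sp3
C2: sp3
C3: sp3
C4: sp3
C5: sp2
C6: sp ✓
C7: sp2
C8: sp ✓
C9: sp ✓
C10: sp ✓
C11: sp ✓
C12: sp2
C13: sp2
5 carbons are sp.

5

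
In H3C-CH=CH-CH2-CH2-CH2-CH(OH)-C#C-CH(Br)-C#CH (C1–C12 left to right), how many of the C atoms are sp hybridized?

C1: sp3
C2: sp2
C3: sp2
C4: sp3
C5: sp3
C6: sp3
C7: sp3
C8: sp ✓
C9: sp ✓
C10: sp3
C11: sp ✓
C12: sp ✓
C8, C9, C11, C12 → 4 sp carbons.

4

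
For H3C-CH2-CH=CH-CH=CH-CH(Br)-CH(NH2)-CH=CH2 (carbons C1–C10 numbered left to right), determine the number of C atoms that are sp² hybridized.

C1: sp3
C2: sp3
C3: sp2 ✓
C4: sp2 ✓
C5: sp2 ✓
C6: sp2 ✓
C7: sp3
C8: sp3
C9: sp2 ✓
C10: sp2 ✓
C3, C4, C5, C6, C9, C10 → 6 sp2 carbons.

6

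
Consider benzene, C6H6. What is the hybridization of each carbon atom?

sp²

Every ring carbon has three σ bonds and contributes one p electron to the aromatic π system.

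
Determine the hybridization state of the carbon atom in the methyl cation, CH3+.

sp^2

Three σ bonds to H, empty p orbital → sp2, trigonal planar.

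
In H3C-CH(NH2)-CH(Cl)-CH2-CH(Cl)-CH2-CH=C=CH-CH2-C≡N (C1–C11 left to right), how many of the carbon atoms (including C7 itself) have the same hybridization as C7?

2

C7 is sp2 (one π bond).
C1: sp3
C2: sp3
C3: sp3
C4: sp3
C5: sp3
C6: sp3
C7: sp2 ✓
C8: sp
C9: sp2 ✓
C10: sp3
C11: sp
2 carbons are sp2.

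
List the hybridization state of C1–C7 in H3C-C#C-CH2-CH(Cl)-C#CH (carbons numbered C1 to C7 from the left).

C1 sp3, C2 sp, C3 sp, C4 sp3, C5 sp3, C6 sp, C7 sp

C1 has 4 σ bonds: steric number 4 → sp3.
C2 (2 σ bonds, plus two π bonds) has steric number 2: sp.
C3: 2 σ bonds, plus two π bonds — 2 electron domains, sp.
C4 has 4 σ bonds: steric number 4 → sp3.
C5 is sp3: 4 σ bonds, 4 electron-density regions.
C6: 2 σ bonds, plus two π bonds; 2 regions of electron density → sp.
C7 — 2 σ bonds, plus two π bonds. Steric number 2, so sp.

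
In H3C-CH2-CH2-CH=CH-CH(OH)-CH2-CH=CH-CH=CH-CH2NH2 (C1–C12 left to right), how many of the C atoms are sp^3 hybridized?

C1: sp3 ✓
C2: sp3 ✓
C3: sp3 ✓
C4: sp2
C5: sp2
C6: sp3 ✓
C7: sp3 ✓
C8: sp2
C9: sp2
C10: sp2
C11: sp2
C12: sp3 ✓
C1, C2, C3, C6, C7, C12 → 6 sp3 carbons.

6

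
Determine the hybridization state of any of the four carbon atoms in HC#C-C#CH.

Every carbon is part of a C≡C triple bond: two σ regions → sp.

sp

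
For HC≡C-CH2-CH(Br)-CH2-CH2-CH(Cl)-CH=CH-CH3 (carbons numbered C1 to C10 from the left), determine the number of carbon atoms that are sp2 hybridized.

2

C1: sp
C2: sp
C3: sp3
C4: sp3
C5: sp3
C6: sp3
C7: sp3
C8: sp2 ✓
C9: sp2 ✓
C10: sp3
C8, C9 → 2 sp2 carbons.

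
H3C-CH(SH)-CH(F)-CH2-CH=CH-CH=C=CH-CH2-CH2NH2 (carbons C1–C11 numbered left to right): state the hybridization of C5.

C5 is sp2: 3 σ bonds, plus one π bond, 3 electron-density regions.

sp2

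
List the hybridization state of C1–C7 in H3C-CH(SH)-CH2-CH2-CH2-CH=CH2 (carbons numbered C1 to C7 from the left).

C1 (4 σ bonds) has steric number 4: sp3.
C2 has 4 σ bonds: steric number 4 → sp3.
C3 (4 σ bonds) has steric number 4: sp3.
C4: 4 σ bonds; 4 regions of electron density → sp3.
C5 carries 4 σ bonds, giving a steric number of 4, so it is sp3.
C6: 3 σ bonds, plus one π bond; 3 regions of electron density → sp2.
C7 — 3 σ bonds, plus one π bond. Steric number 3, so sp2.

C1 sp3, C2 sp3, C3 sp3, C4 sp3, C5 sp3, C6 sp2, C7 sp2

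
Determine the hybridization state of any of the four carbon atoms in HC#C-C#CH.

Every carbon is part of a C≡C triple bond: two σ regions → sp.

sp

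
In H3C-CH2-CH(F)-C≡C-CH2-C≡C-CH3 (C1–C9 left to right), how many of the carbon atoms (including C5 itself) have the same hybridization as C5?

C5 is sp (two π bonds).
C1: sp3
C2: sp3
C3: sp3
C4: sp ✓
C5: sp ✓
C6: sp3
C7: sp ✓
C8: sp ✓
C9: sp3
4 carbons are sp.

4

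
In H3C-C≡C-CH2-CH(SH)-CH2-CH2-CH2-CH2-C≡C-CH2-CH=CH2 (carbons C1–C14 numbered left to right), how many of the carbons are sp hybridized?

4

C1: sp3
C2: sp ✓
C3: sp ✓
C4: sp3
C5: sp3
C6: sp3
C7: sp3
C8: sp3
C9: sp3
C10: sp ✓
C11: sp ✓
C12: sp3
C13: sp2
C14: sp2
C2, C3, C10, C11 → 4 sp carbons.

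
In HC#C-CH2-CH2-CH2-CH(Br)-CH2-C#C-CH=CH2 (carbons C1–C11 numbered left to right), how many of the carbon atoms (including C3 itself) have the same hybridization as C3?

5

C3 is sp3 (only σ bonds).
C1: sp
C2: sp
C3: sp3 ✓
C4: sp3 ✓
C5: sp3 ✓
C6: sp3 ✓
C7: sp3 ✓
C8: sp
C9: sp
C10: sp2
C11: sp2
5 carbons are sp3.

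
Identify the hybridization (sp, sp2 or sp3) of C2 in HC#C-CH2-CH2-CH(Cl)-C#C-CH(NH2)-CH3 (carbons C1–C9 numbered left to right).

sp

C2 has 2 σ bonds, plus two π bonds: steric number 2 → sp.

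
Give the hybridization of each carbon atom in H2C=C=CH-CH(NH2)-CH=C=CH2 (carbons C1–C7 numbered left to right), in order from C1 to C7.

C1 sp2, C2 sp, C3 sp2, C4 sp3, C5 sp2, C6 sp, C7 sp2

C1 carries 3 σ bonds, plus one π bond, giving a steric number of 3, so it is sp2.
C2 (2 σ bonds, plus two π bonds) has steric number 2: sp.
C3: 3 σ bonds, plus one π bond; 3 regions of electron density → sp2.
C4: 4 σ bonds; 4 regions of electron density → sp3.
C5 is sp2: 3 σ bonds, plus one π bond, 3 electron-density regions.
C6 is sp: 2 σ bonds, plus two π bonds, 2 electron-density regions.
C7 carries 3 σ bonds, plus one π bond, giving a steric number of 3, so it is sp2.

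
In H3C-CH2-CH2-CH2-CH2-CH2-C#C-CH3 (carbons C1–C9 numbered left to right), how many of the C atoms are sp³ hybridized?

C1: sp3 ✓
C2: sp3 ✓
C3: sp3 ✓
C4: sp3 ✓
C5: sp3 ✓
C6: sp3 ✓
C7: sp
C8: sp
C9: sp3 ✓
C1, C2, C3, C4, C5, C6, C9 → 7 sp3 carbons.

7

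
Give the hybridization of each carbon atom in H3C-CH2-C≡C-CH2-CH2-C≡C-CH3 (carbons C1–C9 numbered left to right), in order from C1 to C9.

C1 sp3, C2 sp3, C3 sp, C4 sp, C5 sp3, C6 sp3, C7 sp, C8 sp, C9 sp3

C1 has 4 σ bonds: steric number 4 → sp3.
C2 is sp3: 4 σ bonds, 4 electron-density regions.
C3 is sp: 2 σ bonds, plus two π bonds, 2 electron-density regions.
C4: 2 σ bonds, plus two π bonds; 2 regions of electron density → sp.
C5 — 4 σ bonds. Steric number 4, so sp3.
C6: 4 σ bonds; 4 regions of electron density → sp3.
C7 is sp: 2 σ bonds, plus two π bonds, 2 electron-density regions.
C8 (2 σ bonds, plus two π bonds) has steric number 2: sp.
C9 carries 4 σ bonds, giving a steric number of 4, so it is sp3.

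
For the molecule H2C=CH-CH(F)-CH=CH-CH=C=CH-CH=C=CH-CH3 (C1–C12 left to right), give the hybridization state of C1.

C1: 3 σ bonds, plus one π bond — 3 electron domains, sp2.

sp^2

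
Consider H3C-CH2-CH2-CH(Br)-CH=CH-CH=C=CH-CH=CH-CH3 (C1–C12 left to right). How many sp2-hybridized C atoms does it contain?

6

C1: sp3
C2: sp3
C3: sp3
C4: sp3
C5: sp2 ✓
C6: sp2 ✓
C7: sp2 ✓
C8: sp
C9: sp2 ✓
C10: sp2 ✓
C11: sp2 ✓
C12: sp3
C5, C6, C7, C9, C10, C11 → 6 sp2 carbons.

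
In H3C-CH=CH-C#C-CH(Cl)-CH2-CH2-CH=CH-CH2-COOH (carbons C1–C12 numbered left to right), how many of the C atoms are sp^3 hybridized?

C1: sp3 ✓
C2: sp2
C3: sp2
C4: sp
C5: sp
C6: sp3 ✓
C7: sp3 ✓
C8: sp3 ✓
C9: sp2
C10: sp2
C11: sp3 ✓
C12: sp2
C1, C6, C7, C8, C11 → 5 sp3 carbons.

5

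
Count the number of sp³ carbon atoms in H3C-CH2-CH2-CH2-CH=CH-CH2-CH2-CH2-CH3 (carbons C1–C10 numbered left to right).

8

C1: sp3 ✓
C2: sp3 ✓
C3: sp3 ✓
C4: sp3 ✓
C5: sp2
C6: sp2
C7: sp3 ✓
C8: sp3 ✓
C9: sp3 ✓
C10: sp3 ✓
C1, C2, C3, C4, C7, C8, C9, C10 → 8 sp3 carbons.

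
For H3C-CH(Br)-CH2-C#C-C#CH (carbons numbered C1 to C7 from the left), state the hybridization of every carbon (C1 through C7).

C1 sp3, C2 sp3, C3 sp3, C4 sp, C5 sp, C6 sp, C7 sp

C1 is sp3: 4 σ bonds, 4 electron-density regions.
C2 carries 4 σ bonds, giving a steric number of 4, so it is sp3.
C3 — 4 σ bonds. Steric number 4, so sp3.
C4 (2 σ bonds, plus two π bonds) has steric number 2: sp.
C5 — 2 σ bonds, plus two π bonds. Steric number 2, so sp.
C6 carries 2 σ bonds, plus two π bonds, giving a steric number of 2, so it is sp.
C7 — 2 σ bonds, plus two π bonds. Steric number 2, so sp.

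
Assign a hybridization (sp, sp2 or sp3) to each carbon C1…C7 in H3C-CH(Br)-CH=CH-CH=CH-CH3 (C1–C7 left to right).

C1 sp3, C2 sp3, C3 sp2, C4 sp2, C5 sp2, C6 sp2, C7 sp3

C1 has 4 σ bonds: steric number 4 → sp3.
C2 (4 σ bonds) has steric number 4: sp3.
C3: 3 σ bonds, plus one π bond — 3 electron domains, sp2.
C4 — 3 σ bonds, plus one π bond. Steric number 3, so sp2.
C5 (3 σ bonds, plus one π bond) has steric number 3: sp2.
C6 — 3 σ bonds, plus one π bond. Steric number 3, so sp2.
C7: 4 σ bonds — 4 electron domains, sp3.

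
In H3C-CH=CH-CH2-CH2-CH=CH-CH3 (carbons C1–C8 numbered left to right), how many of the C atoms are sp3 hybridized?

4

C1: sp3 ✓
C2: sp2
C3: sp2
C4: sp3 ✓
C5: sp3 ✓
C6: sp2
C7: sp2
C8: sp3 ✓
C1, C4, C5, C8 → 4 sp3 carbons.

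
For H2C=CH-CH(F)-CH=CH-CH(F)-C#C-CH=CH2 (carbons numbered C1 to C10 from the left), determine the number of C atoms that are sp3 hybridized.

C1: sp2
C2: sp2
C3: sp3 ✓
C4: sp2
C5: sp2
C6: sp3 ✓
C7: sp
C8: sp
C9: sp2
C10: sp2
C3, C6 → 2 sp3 carbons.

2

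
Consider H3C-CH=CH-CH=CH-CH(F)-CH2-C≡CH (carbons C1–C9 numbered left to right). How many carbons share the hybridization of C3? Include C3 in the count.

4

C3 is sp2 (one π bond).
C1: sp3
C2: sp2 ✓
C3: sp2 ✓
C4: sp2 ✓
C5: sp2 ✓
C6: sp3
C7: sp3
C8: sp
C9: sp
4 carbons are sp2.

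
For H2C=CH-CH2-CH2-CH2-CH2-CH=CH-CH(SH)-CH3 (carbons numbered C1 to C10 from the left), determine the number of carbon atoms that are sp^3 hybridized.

6

C1: sp2
C2: sp2
C3: sp3 ✓
C4: sp3 ✓
C5: sp3 ✓
C6: sp3 ✓
C7: sp2
C8: sp2
C9: sp3 ✓
C10: sp3 ✓
C3, C4, C5, C6, C9, C10 → 6 sp3 carbons.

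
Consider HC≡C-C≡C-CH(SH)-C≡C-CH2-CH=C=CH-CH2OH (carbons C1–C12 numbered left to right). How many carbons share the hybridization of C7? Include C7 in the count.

7

C7 is sp (two π bonds).
C1: sp ✓
C2: sp ✓
C3: sp ✓
C4: sp ✓
C5: sp3
C6: sp ✓
C7: sp ✓
C8: sp3
C9: sp2
C10: sp ✓
C11: sp2
C12: sp3
7 carbons are sp.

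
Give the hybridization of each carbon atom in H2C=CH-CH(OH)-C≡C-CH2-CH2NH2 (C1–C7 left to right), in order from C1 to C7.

C1 sp2, C2 sp2, C3 sp3, C4 sp, C5 sp, C6 sp3, C7 sp3

C1: 3 σ bonds, plus one π bond — 3 electron domains, sp2.
C2 has 3 σ bonds, plus one π bond: steric number 3 → sp2.
C3 (4 σ bonds) has steric number 4: sp3.
C4 carries 2 σ bonds, plus two π bonds, giving a steric number of 2, so it is sp.
C5 carries 2 σ bonds, plus two π bonds, giving a steric number of 2, so it is sp.
C6 (4 σ bonds) has steric number 4: sp3.
C7 is sp3: 4 σ bonds, 4 electron-density regions.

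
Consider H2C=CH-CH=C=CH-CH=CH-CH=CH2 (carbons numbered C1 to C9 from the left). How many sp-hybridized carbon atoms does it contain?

1

C1: sp2
C2: sp2
C3: sp2
C4: sp ✓
C5: sp2
C6: sp2
C7: sp2
C8: sp2
C9: sp2
C4 → 1 sp carbon.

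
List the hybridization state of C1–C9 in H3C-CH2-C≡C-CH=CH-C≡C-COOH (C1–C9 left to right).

C1 sp3, C2 sp3, C3 sp, C4 sp, C5 sp2, C6 sp2, C7 sp, C8 sp, C9 sp2

C1: 4 σ bonds — 4 electron domains, sp3.
C2 (4 σ bonds) has steric number 4: sp3.
C3 — 2 σ bonds, plus two π bonds. Steric number 2, so sp.
C4 has 2 σ bonds, plus two π bonds: steric number 2 → sp.
C5 has 3 σ bonds, plus one π bond: steric number 3 → sp2.
C6: 3 σ bonds, plus one π bond; 3 regions of electron density → sp2.
C7 — 2 σ bonds, plus two π bonds. Steric number 2, so sp.
C8 carries 2 σ bonds, plus two π bonds, giving a steric number of 2, so it is sp.
C9 carries 3 σ bonds, plus one π bond, giving a steric number of 3, so it is sp2.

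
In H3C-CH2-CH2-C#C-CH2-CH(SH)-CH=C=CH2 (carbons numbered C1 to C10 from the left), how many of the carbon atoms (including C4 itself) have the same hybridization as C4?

3

C4 is sp (two π bonds).
C1: sp3
C2: sp3
C3: sp3
C4: sp ✓
C5: sp ✓
C6: sp3
C7: sp3
C8: sp2
C9: sp ✓
C10: sp2
3 carbons are sp.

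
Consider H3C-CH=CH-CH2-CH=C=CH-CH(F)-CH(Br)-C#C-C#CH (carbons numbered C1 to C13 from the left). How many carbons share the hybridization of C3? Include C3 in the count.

C3 is sp2 (one π bond).
C1: sp3
C2: sp2 ✓
C3: sp2 ✓
C4: sp3
C5: sp2 ✓
C6: sp
C7: sp2 ✓
C8: sp3
C9: sp3
C10: sp
C11: sp
C12: sp
C13: sp
4 carbons are sp2.

4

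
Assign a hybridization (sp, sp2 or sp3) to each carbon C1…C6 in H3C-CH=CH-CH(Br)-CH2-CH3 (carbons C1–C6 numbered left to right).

C1 sp3, C2 sp2, C3 sp2, C4 sp3, C5 sp3, C6 sp3

C1 — 4 σ bonds. Steric number 4, so sp3.
C2 — 3 σ bonds, plus one π bond. Steric number 3, so sp2.
C3: 3 σ bonds, plus one π bond — 3 electron domains, sp2.
C4 (4 σ bonds) has steric number 4: sp3.
C5 — 4 σ bonds. Steric number 4, so sp3.
C6 (4 σ bonds) has steric number 4: sp3.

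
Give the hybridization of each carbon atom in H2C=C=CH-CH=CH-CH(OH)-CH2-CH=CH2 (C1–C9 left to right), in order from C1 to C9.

C1 sp2, C2 sp, C3 sp2, C4 sp2, C5 sp2, C6 sp3, C7 sp3, C8 sp2, C9 sp2

C1 — 3 σ bonds, plus one π bond. Steric number 3, so sp2.
C2 — 2 σ bonds, plus two π bonds. Steric number 2, so sp.
C3 has 3 σ bonds, plus one π bond: steric number 3 → sp2.
C4: 3 σ bonds, plus one π bond; 3 regions of electron density → sp2.
C5 carries 3 σ bonds, plus one π bond, giving a steric number of 3, so it is sp2.
C6 has 4 σ bonds: steric number 4 → sp3.
C7: 4 σ bonds — 4 electron domains, sp3.
C8 is sp2: 3 σ bonds, plus one π bond, 3 electron-density regions.
C9 carries 3 σ bonds, plus one π bond, giving a steric number of 3, so it is sp2.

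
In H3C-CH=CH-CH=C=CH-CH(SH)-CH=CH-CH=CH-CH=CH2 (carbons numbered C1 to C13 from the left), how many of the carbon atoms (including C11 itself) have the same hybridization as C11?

10

C11 is sp2 (one π bond).
C1: sp3
C2: sp2 ✓
C3: sp2 ✓
C4: sp2 ✓
C5: sp
C6: sp2 ✓
C7: sp3
C8: sp2 ✓
C9: sp2 ✓
C10: sp2 ✓
C11: sp2 ✓
C12: sp2 ✓
C13: sp2 ✓
10 carbons are sp2.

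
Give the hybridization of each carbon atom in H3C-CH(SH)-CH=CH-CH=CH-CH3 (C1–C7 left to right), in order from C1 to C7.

C1 sp3, C2 sp3, C3 sp2, C4 sp2, C5 sp2, C6 sp2, C7 sp3

C1: 4 σ bonds; 4 regions of electron density → sp3.
C2 is sp3: 4 σ bonds, 4 electron-density regions.
C3: 3 σ bonds, plus one π bond — 3 electron domains, sp2.
C4 — 3 σ bonds, plus one π bond. Steric number 3, so sp2.
C5: 3 σ bonds, plus one π bond; 3 regions of electron density → sp2.
C6 (3 σ bonds, plus one π bond) has steric number 3: sp2.
C7: 4 σ bonds — 4 electron domains, sp3.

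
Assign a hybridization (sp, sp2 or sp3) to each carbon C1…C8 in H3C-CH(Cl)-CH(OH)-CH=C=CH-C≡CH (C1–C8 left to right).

C1 sp3, C2 sp3, C3 sp3, C4 sp2, C5 sp, C6 sp2, C7 sp, C8 sp

C1: 4 σ bonds; 4 regions of electron density → sp3.
C2: 4 σ bonds; 4 regions of electron density → sp3.
C3 has 4 σ bonds: steric number 4 → sp3.
C4 has 3 σ bonds, plus one π bond: steric number 3 → sp2.
C5 (2 σ bonds, plus two π bonds) has steric number 2: sp.
C6 carries 3 σ bonds, plus one π bond, giving a steric number of 3, so it is sp2.
C7 — 2 σ bonds, plus two π bonds. Steric number 2, so sp.
C8 carries 2 σ bonds, plus two π bonds, giving a steric number of 2, so it is sp.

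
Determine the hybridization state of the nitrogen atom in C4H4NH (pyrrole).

sp^2

N has three σ bonds; its lone pair occupies the p orbital and is part of the aromatic π system, so N is sp2 (not the sp3 a naive steric count of 4 would give).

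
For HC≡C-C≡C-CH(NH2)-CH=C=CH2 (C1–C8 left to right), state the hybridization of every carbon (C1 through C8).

C1 sp, C2 sp, C3 sp, C4 sp, C5 sp3, C6 sp2, C7 sp, C8 sp2

C1 is sp: 2 σ bonds, plus two π bonds, 2 electron-density regions.
C2 has 2 σ bonds, plus two π bonds: steric number 2 → sp.
C3 has 2 σ bonds, plus two π bonds: steric number 2 → sp.
C4 (2 σ bonds, plus two π bonds) has steric number 2: sp.
C5 carries 4 σ bonds, giving a steric number of 4, so it is sp3.
C6: 3 σ bonds, plus one π bond — 3 electron domains, sp2.
C7 (2 σ bonds, plus two π bonds) has steric number 2: sp.
C8 — 3 σ bonds, plus one π bond. Steric number 3, so sp2.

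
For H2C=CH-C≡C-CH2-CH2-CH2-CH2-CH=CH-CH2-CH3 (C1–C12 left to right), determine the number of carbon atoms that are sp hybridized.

C1: sp2
C2: sp2
C3: sp ✓
C4: sp ✓
C5: sp3
C6: sp3
C7: sp3
C8: sp3
C9: sp2
C10: sp2
C11: sp3
C12: sp3
C3, C4 → 2 sp carbons.

2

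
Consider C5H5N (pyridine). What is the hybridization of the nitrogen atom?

N has two σ bonds and one lone pair in the ring plane (steric number 3 → sp2); its p orbital contributes one electron to the aromatic π system via the C=N double bond.

sp2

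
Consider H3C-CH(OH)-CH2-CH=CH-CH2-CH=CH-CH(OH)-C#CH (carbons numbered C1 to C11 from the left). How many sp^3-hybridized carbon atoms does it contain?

5

C1: sp3 ✓
C2: sp3 ✓
C3: sp3 ✓
C4: sp2
C5: sp2
C6: sp3 ✓
C7: sp2
C8: sp2
C9: sp3 ✓
C10: sp
C11: sp
C1, C2, C3, C6, C9 → 5 sp3 carbons.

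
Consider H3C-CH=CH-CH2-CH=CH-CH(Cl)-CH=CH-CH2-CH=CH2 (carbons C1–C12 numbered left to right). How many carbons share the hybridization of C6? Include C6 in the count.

C6 is sp2 (one π bond).
C1: sp3
C2: sp2 ✓
C3: sp2 ✓
C4: sp3
C5: sp2 ✓
C6: sp2 ✓
C7: sp3
C8: sp2 ✓
C9: sp2 ✓
C10: sp3
C11: sp2 ✓
C12: sp2 ✓
8 carbons are sp2.

8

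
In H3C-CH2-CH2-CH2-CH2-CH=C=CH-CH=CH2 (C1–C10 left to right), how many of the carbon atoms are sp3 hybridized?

C1: sp3 ✓
C2: sp3 ✓
C3: sp3 ✓
C4: sp3 ✓
C5: sp3 ✓
C6: sp2
C7: sp
C8: sp2
C9: sp2
C10: sp2
C1, C2, C3, C4, C5 → 5 sp3 carbons.

5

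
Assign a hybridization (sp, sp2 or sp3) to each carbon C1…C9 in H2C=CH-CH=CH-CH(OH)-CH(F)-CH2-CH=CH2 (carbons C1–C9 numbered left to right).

C1 sp2, C2 sp2, C3 sp2, C4 sp2, C5 sp3, C6 sp3, C7 sp3, C8 sp2, C9 sp2

C1 has 3 σ bonds, plus one π bond: steric number 3 → sp2.
C2 — 3 σ bonds, plus one π bond. Steric number 3, so sp2.
C3 carries 3 σ bonds, plus one π bond, giving a steric number of 3, so it is sp2.
C4 has 3 σ bonds, plus one π bond: steric number 3 → sp2.
C5: 4 σ bonds — 4 electron domains, sp3.
C6 carries 4 σ bonds, giving a steric number of 4, so it is sp3.
C7 carries 4 σ bonds, giving a steric number of 4, so it is sp3.
C8: 3 σ bonds, plus one π bond — 3 electron domains, sp2.
C9: 3 σ bonds, plus one π bond; 3 regions of electron density → sp2.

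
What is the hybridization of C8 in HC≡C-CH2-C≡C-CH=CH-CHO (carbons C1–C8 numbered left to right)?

sp²

C8 has 3 σ bonds, plus one π bond: steric number 3 → sp2.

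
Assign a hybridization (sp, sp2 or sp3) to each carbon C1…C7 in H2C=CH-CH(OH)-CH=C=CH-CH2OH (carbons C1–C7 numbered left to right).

C1 (3 σ bonds, plus one π bond) has steric number 3: sp2.
C2: 3 σ bonds, plus one π bond; 3 regions of electron density → sp2.
C3 carries 4 σ bonds, giving a steric number of 4, so it is sp3.
C4 is sp2: 3 σ bonds, plus one π bond, 3 electron-density regions.
C5 — 2 σ bonds, plus two π bonds. Steric number 2, so sp.
C6 (3 σ bonds, plus one π bond) has steric number 3: sp2.
C7 carries 4 σ bonds, giving a steric number of 4, so it is sp3.

C1 sp2, C2 sp2, C3 sp3, C4 sp2, C5 sp, C6 sp2, C7 sp3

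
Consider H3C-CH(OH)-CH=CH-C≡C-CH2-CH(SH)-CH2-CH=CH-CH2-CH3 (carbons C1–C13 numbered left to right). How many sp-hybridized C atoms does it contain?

C1: sp3
C2: sp3
C3: sp2
C4: sp2
C5: sp ✓
C6: sp ✓
C7: sp3
C8: sp3
C9: sp3
C10: sp2
C11: sp2
C12: sp3
C13: sp3
C5, C6 → 2 sp carbons.

2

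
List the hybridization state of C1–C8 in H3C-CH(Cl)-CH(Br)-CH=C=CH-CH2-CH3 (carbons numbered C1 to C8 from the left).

C1 — 4 σ bonds. Steric number 4, so sp3.
C2 (4 σ bonds) has steric number 4: sp3.
C3 is sp3: 4 σ bonds, 4 electron-density regions.
C4: 3 σ bonds, plus one π bond — 3 electron domains, sp2.
C5: 2 σ bonds, plus two π bonds — 2 electron domains, sp.
C6 — 3 σ bonds, plus one π bond. Steric number 3, so sp2.
C7: 4 σ bonds; 4 regions of electron density → sp3.
C8 is sp3: 4 σ bonds, 4 electron-density regions.

C1 sp3, C2 sp3, C3 sp3, C4 sp2, C5 sp, C6 sp2, C7 sp3, C8 sp3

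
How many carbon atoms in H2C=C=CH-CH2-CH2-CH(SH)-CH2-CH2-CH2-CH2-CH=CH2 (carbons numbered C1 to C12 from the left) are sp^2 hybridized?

4

C1: sp2 ✓
C2: sp
C3: sp2 ✓
C4: sp3
C5: sp3
C6: sp3
C7: sp3
C8: sp3
C9: sp3
C10: sp3
C11: sp2 ✓
C12: sp2 ✓
C1, C3, C11, C12 → 4 sp2 carbons.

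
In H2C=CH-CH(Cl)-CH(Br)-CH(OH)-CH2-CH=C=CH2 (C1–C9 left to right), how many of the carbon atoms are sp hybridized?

1

C1: sp2
C2: sp2
C3: sp3
C4: sp3
C5: sp3
C6: sp3
C7: sp2
C8: sp ✓
C9: sp2
C8 → 1 sp carbon.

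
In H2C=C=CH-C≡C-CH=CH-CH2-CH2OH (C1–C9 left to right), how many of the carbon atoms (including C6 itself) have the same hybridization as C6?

4

C6 is sp2 (one π bond).
C1: sp2 ✓
C2: sp
C3: sp2 ✓
C4: sp
C5: sp
C6: sp2 ✓
C7: sp2 ✓
C8: sp3
C9: sp3
4 carbons are sp2.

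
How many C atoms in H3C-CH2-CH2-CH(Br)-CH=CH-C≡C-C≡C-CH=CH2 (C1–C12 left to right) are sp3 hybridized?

C1: sp3 ✓
C2: sp3 ✓
C3: sp3 ✓
C4: sp3 ✓
C5: sp2
C6: sp2
C7: sp
C8: sp
C9: sp
C10: sp
C11: sp2
C12: sp2
C1, C2, C3, C4 → 4 sp3 carbons.

4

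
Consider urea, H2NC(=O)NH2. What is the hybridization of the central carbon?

sp^2

The central carbon: 3 σ bonds, plus one π bond; 3 regions of electron density → sp2.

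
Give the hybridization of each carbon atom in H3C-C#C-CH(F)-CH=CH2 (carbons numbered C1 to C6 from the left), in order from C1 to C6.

C1 is sp3: 4 σ bonds, 4 electron-density regions.
C2 (2 σ bonds, plus two π bonds) has steric number 2: sp.
C3: 2 σ bonds, plus two π bonds; 2 regions of electron density → sp.
C4: 4 σ bonds — 4 electron domains, sp3.
C5 is sp2: 3 σ bonds, plus one π bond, 3 electron-density regions.
C6 (3 σ bonds, plus one π bond) has steric number 3: sp2.

C1 sp3, C2 sp, C3 sp, C4 sp3, C5 sp2, C6 sp2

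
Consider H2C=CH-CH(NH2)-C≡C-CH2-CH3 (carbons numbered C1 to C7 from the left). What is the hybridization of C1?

sp^2

C1 — 3 σ bonds, plus one π bond. Steric number 3, so sp2.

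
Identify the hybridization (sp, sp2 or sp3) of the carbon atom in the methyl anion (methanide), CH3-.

sp^3

Three σ bonds + one lone pair = steric number 4 → sp3, pyramidal.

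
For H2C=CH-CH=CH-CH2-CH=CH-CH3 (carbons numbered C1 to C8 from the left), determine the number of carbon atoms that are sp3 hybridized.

C1: sp2
C2: sp2
C3: sp2
C4: sp2
C5: sp3 ✓
C6: sp2
C7: sp2
C8: sp3 ✓
C5, C8 → 2 sp3 carbons.

2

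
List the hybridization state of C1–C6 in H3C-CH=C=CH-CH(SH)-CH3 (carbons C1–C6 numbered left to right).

C1 is sp3: 4 σ bonds, 4 electron-density regions.
C2 (3 σ bonds, plus one π bond) has steric number 3: sp2.
C3: 2 σ bonds, plus two π bonds — 2 electron domains, sp.
C4: 3 σ bonds, plus one π bond — 3 electron domains, sp2.
C5 is sp3: 4 σ bonds, 4 electron-density regions.
C6 — 4 σ bonds. Steric number 4, so sp3.

C1 sp3, C2 sp2, C3 sp, C4 sp2, C5 sp3, C6 sp3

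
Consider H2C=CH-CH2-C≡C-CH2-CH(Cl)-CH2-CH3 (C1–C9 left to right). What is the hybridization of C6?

sp^3

C6 has 4 σ bonds: steric number 4 → sp3.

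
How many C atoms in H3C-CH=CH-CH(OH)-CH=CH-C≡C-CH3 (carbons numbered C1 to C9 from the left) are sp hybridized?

2

C1: sp3
C2: sp2
C3: sp2
C4: sp3
C5: sp2
C6: sp2
C7: sp ✓
C8: sp ✓
C9: sp3
C7, C8 → 2 sp carbons.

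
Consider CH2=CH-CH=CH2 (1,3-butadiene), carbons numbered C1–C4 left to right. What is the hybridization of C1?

C1 (3 σ bonds, plus one π bond) has steric number 3: sp2.

sp^2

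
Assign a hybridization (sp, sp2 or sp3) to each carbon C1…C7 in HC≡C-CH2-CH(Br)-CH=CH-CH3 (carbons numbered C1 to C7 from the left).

C1 has 2 σ bonds, plus two π bonds: steric number 2 → sp.
C2 — 2 σ bonds, plus two π bonds. Steric number 2, so sp.
C3 (4 σ bonds) has steric number 4: sp3.
C4 carries 4 σ bonds, giving a steric number of 4, so it is sp3.
C5 is sp2: 3 σ bonds, plus one π bond, 3 electron-density regions.
C6 (3 σ bonds, plus one π bond) has steric number 3: sp2.
C7 has 4 σ bonds: steric number 4 → sp3.

C1 sp, C2 sp, C3 sp3, C4 sp3, C5 sp2, C6 sp2, C7 sp3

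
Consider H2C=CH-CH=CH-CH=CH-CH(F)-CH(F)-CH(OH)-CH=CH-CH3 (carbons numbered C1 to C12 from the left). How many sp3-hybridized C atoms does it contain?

4

C1: sp2
C2: sp2
C3: sp2
C4: sp2
C5: sp2
C6: sp2
C7: sp3 ✓
C8: sp3 ✓
C9: sp3 ✓
C10: sp2
C11: sp2
C12: sp3 ✓
C7, C8, C9, C12 → 4 sp3 carbons.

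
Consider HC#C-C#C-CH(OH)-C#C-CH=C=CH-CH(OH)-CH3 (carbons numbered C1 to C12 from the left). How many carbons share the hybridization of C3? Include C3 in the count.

7

C3 is sp (two π bonds).
C1: sp ✓
C2: sp ✓
C3: sp ✓
C4: sp ✓
C5: sp3
C6: sp ✓
C7: sp ✓
C8: sp2
C9: sp ✓
C10: sp2
C11: sp3
C12: sp3
7 carbons are sp.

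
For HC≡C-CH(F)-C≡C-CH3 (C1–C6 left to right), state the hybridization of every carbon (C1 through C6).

C1 sp, C2 sp, C3 sp3, C4 sp, C5 sp, C6 sp3

C1 — 2 σ bonds, plus two π bonds. Steric number 2, so sp.
C2: 2 σ bonds, plus two π bonds; 2 regions of electron density → sp.
C3 — 4 σ bonds. Steric number 4, so sp3.
C4 (2 σ bonds, plus two π bonds) has steric number 2: sp.
C5: 2 σ bonds, plus two π bonds — 2 electron domains, sp.
C6 has 4 σ bonds: steric number 4 → sp3.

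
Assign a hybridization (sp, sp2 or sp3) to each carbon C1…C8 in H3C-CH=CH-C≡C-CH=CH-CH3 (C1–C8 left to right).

C1 is sp3: 4 σ bonds, 4 electron-density regions.
C2 is sp2: 3 σ bonds, plus one π bond, 3 electron-density regions.
C3 (3 σ bonds, plus one π bond) has steric number 3: sp2.
C4 has 2 σ bonds, plus two π bonds: steric number 2 → sp.
C5: 2 σ bonds, plus two π bonds — 2 electron domains, sp.
C6: 3 σ bonds, plus one π bond — 3 electron domains, sp2.
C7: 3 σ bonds, plus one π bond; 3 regions of electron density → sp2.
C8 carries 4 σ bonds, giving a steric number of 4, so it is sp3.

C1 sp3, C2 sp2, C3 sp2, C4 sp, C5 sp, C6 sp2, C7 sp2, C8 sp3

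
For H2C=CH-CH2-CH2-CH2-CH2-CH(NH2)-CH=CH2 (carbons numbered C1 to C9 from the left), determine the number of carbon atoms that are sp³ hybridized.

5

C1: sp2
C2: sp2
C3: sp3 ✓
C4: sp3 ✓
C5: sp3 ✓
C6: sp3 ✓
C7: sp3 ✓
C8: sp2
C9: sp2
C3, C4, C5, C6, C7 → 5 sp3 carbons.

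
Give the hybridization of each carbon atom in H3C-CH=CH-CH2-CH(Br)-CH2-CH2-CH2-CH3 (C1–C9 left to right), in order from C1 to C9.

C1 sp3, C2 sp2, C3 sp2, C4 sp3, C5 sp3, C6 sp3, C7 sp3, C8 sp3, C9 sp3

C1: 4 σ bonds; 4 regions of electron density → sp3.
C2 — 3 σ bonds, plus one π bond. Steric number 3, so sp2.
C3 (3 σ bonds, plus one π bond) has steric number 3: sp2.
C4 is sp3: 4 σ bonds, 4 electron-density regions.
C5 has 4 σ bonds: steric number 4 → sp3.
C6 has 4 σ bonds: steric number 4 → sp3.
C7: 4 σ bonds — 4 electron domains, sp3.
C8: 4 σ bonds — 4 electron domains, sp3.
C9: 4 σ bonds; 4 regions of electron density → sp3.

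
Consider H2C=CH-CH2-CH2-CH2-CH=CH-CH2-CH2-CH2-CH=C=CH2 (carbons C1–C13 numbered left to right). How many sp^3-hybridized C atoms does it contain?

C1: sp2
C2: sp2
C3: sp3 ✓
C4: sp3 ✓
C5: sp3 ✓
C6: sp2
C7: sp2
C8: sp3 ✓
C9: sp3 ✓
C10: sp3 ✓
C11: sp2
C12: sp
C13: sp2
C3, C4, C5, C8, C9, C10 → 6 sp3 carbons.

6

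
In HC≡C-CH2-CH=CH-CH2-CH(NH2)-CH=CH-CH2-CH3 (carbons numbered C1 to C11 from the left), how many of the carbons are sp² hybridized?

4

C1: sp
C2: sp
C3: sp3
C4: sp2 ✓
C5: sp2 ✓
C6: sp3
C7: sp3
C8: sp2 ✓
C9: sp2 ✓
C10: sp3
C11: sp3
C4, C5, C8, C9 → 4 sp2 carbons.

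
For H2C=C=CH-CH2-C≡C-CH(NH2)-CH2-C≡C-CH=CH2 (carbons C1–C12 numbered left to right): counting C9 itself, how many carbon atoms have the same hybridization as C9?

C9 is sp (two π bonds).
C1: sp2
C2: sp ✓
C3: sp2
C4: sp3
C5: sp ✓
C6: sp ✓
C7: sp3
C8: sp3
C9: sp ✓
C10: sp ✓
C11: sp2
C12: sp2
5 carbons are sp.

5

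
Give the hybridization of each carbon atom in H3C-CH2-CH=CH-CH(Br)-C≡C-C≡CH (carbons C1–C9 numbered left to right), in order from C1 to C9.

C1 (4 σ bonds) has steric number 4: sp3.
C2: 4 σ bonds; 4 regions of electron density → sp3.
C3: 3 σ bonds, plus one π bond; 3 regions of electron density → sp2.
C4: 3 σ bonds, plus one π bond; 3 regions of electron density → sp2.
C5 is sp3: 4 σ bonds, 4 electron-density regions.
C6: 2 σ bonds, plus two π bonds; 2 regions of electron density → sp.
C7 carries 2 σ bonds, plus two π bonds, giving a steric number of 2, so it is sp.
C8: 2 σ bonds, plus two π bonds — 2 electron domains, sp.
C9 has 2 σ bonds, plus two π bonds: steric number 2 → sp.

C1 sp3, C2 sp3, C3 sp2, C4 sp2, C5 sp3, C6 sp, C7 sp, C8 sp, C9 sp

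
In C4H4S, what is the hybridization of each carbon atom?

sp²

Each carbon atom: 3 σ bonds, plus one π bond — 3 electron domains, sp2.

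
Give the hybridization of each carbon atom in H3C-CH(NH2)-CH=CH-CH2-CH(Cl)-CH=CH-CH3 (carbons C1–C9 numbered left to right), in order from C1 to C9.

C1 sp3, C2 sp3, C3 sp2, C4 sp2, C5 sp3, C6 sp3, C7 sp2, C8 sp2, C9 sp3

C1: 4 σ bonds — 4 electron domains, sp3.
C2 carries 4 σ bonds, giving a steric number of 4, so it is sp3.
C3 — 3 σ bonds, plus one π bond. Steric number 3, so sp2.
C4 — 3 σ bonds, plus one π bond. Steric number 3, so sp2.
C5: 4 σ bonds — 4 electron domains, sp3.
C6 is sp3: 4 σ bonds, 4 electron-density regions.
C7: 3 σ bonds, plus one π bond; 3 regions of electron density → sp2.
C8 is sp2: 3 σ bonds, plus one π bond, 3 electron-density regions.
C9: 4 σ bonds; 4 regions of electron density → sp3.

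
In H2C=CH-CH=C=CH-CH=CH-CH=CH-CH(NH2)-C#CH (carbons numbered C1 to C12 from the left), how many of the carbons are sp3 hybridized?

C1: sp2
C2: sp2
C3: sp2
C4: sp
C5: sp2
C6: sp2
C7: sp2
C8: sp2
C9: sp2
C10: sp3 ✓
C11: sp
C12: sp
C10 → 1 sp3 carbon.

1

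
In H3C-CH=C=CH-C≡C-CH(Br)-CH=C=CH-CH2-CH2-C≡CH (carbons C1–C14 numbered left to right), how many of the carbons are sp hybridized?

C1: sp3
C2: sp2
C3: sp ✓
C4: sp2
C5: sp ✓
C6: sp ✓
C7: sp3
C8: sp2
C9: sp ✓
C10: sp2
C11: sp3
C12: sp3
C13: sp ✓
C14: sp ✓
C3, C5, C6, C9, C13, C14 → 6 sp carbons.

6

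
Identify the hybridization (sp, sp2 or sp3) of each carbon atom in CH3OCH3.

sp^3

Each carbon atom has 4 σ bonds: steric number 4 → sp3.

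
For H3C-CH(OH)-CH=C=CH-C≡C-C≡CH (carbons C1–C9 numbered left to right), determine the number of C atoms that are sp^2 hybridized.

2

C1: sp3
C2: sp3
C3: sp2 ✓
C4: sp
C5: sp2 ✓
C6: sp
C7: sp
C8: sp
C9: sp
C3, C5 → 2 sp2 carbons.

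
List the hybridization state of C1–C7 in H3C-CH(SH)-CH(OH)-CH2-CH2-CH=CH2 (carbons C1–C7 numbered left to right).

C1 sp3, C2 sp3, C3 sp3, C4 sp3, C5 sp3, C6 sp2, C7 sp2

C1 has 4 σ bonds: steric number 4 → sp3.
C2: 4 σ bonds — 4 electron domains, sp3.
C3: 4 σ bonds — 4 electron domains, sp3.
C4 carries 4 σ bonds, giving a steric number of 4, so it is sp3.
C5 is sp3: 4 σ bonds, 4 electron-density regions.
C6 has 3 σ bonds, plus one π bond: steric number 3 → sp2.
C7 has 3 σ bonds, plus one π bond: steric number 3 → sp2.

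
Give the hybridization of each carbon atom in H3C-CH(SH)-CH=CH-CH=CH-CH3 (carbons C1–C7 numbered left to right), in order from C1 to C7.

C1 sp3, C2 sp3, C3 sp2, C4 sp2, C5 sp2, C6 sp2, C7 sp3

C1 carries 4 σ bonds, giving a steric number of 4, so it is sp3.
C2: 4 σ bonds — 4 electron domains, sp3.
C3: 3 σ bonds, plus one π bond — 3 electron domains, sp2.
C4 — 3 σ bonds, plus one π bond. Steric number 3, so sp2.
C5 has 3 σ bonds, plus one π bond: steric number 3 → sp2.
C6 (3 σ bonds, plus one π bond) has steric number 3: sp2.
C7 — 4 σ bonds. Steric number 4, so sp3.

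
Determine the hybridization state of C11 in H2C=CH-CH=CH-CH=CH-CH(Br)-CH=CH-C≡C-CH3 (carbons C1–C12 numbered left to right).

sp

C11: 2 σ bonds, plus two π bonds; 2 regions of electron density → sp.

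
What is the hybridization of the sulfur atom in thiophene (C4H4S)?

sp^2

Analogous to furan: one S lone pair in the aromatic π system, S is sp2.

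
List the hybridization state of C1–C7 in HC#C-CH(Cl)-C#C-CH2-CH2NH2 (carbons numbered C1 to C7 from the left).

C1 carries 2 σ bonds, plus two π bonds, giving a steric number of 2, so it is sp.
C2 has 2 σ bonds, plus two π bonds: steric number 2 → sp.
C3 has 4 σ bonds: steric number 4 → sp3.
C4 has 2 σ bonds, plus two π bonds: steric number 2 → sp.
C5 carries 2 σ bonds, plus two π bonds, giving a steric number of 2, so it is sp.
C6 is sp3: 4 σ bonds, 4 electron-density regions.
C7 is sp3: 4 σ bonds, 4 electron-density regions.

C1 sp, C2 sp, C3 sp3, C4 sp, C5 sp, C6 sp3, C7 sp3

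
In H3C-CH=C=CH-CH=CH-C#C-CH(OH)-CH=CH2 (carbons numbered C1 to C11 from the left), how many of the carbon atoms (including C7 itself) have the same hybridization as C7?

3

C7 is sp (two π bonds).
C1: sp3
C2: sp2
C3: sp ✓
C4: sp2
C5: sp2
C6: sp2
C7: sp ✓
C8: sp ✓
C9: sp3
C10: sp2
C11: sp2
3 carbons are sp.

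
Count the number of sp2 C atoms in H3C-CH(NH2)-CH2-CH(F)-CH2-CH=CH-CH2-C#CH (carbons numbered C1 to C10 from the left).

C1: sp3
C2: sp3
C3: sp3
C4: sp3
C5: sp3
C6: sp2 ✓
C7: sp2 ✓
C8: sp3
C9: sp
C10: sp
C6, C7 → 2 sp2 carbons.

2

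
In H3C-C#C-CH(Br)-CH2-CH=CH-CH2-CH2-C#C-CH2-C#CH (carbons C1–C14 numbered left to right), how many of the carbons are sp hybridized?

6

C1: sp3
C2: sp ✓
C3: sp ✓
C4: sp3
C5: sp3
C6: sp2
C7: sp2
C8: sp3
C9: sp3
C10: sp ✓
C11: sp ✓
C12: sp3
C13: sp ✓
C14: sp ✓
C2, C3, C10, C11, C13, C14 → 6 sp carbons.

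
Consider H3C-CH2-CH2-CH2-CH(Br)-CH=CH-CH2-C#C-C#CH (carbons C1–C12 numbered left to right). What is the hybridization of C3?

sp^3

C3 — 4 σ bonds. Steric number 4, so sp3.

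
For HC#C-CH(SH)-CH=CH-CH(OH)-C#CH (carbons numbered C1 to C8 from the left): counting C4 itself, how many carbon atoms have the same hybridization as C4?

2

C4 is sp2 (one π bond).
C1: sp
C2: sp
C3: sp3
C4: sp2 ✓
C5: sp2 ✓
C6: sp3
C7: sp
C8: sp
2 carbons are sp2.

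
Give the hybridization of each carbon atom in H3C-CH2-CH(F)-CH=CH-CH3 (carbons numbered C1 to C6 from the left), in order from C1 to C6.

C1 is sp3: 4 σ bonds, 4 electron-density regions.
C2: 4 σ bonds — 4 electron domains, sp3.
C3 carries 4 σ bonds, giving a steric number of 4, so it is sp3.
C4: 3 σ bonds, plus one π bond — 3 electron domains, sp2.
C5: 3 σ bonds, plus one π bond — 3 electron domains, sp2.
C6 (4 σ bonds) has steric number 4: sp3.

C1 sp3, C2 sp3, C3 sp3, C4 sp2, C5 sp2, C6 sp3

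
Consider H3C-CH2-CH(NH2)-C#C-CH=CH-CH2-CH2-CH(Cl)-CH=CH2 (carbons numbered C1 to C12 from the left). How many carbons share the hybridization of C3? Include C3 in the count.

6

C3 is sp3 (only σ bonds).
C1: sp3 ✓
C2: sp3 ✓
C3: sp3 ✓
C4: sp
C5: sp
C6: sp2
C7: sp2
C8: sp3 ✓
C9: sp3 ✓
C10: sp3 ✓
C11: sp2
C12: sp2
6 carbons are sp3.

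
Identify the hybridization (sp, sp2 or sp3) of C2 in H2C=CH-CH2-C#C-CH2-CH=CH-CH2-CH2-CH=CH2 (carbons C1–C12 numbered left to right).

sp^2

C2 — 3 σ bonds, plus one π bond. Steric number 3, so sp2.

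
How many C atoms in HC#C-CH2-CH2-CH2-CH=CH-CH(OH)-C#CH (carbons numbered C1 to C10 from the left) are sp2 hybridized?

C1: sp
C2: sp
C3: sp3
C4: sp3
C5: sp3
C6: sp2 ✓
C7: sp2 ✓
C8: sp3
C9: sp
C10: sp
C6, C7 → 2 sp2 carbons.

2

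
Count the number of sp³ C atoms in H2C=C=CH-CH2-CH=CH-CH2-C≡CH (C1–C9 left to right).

2

C1: sp2
C2: sp
C3: sp2
C4: sp3 ✓
C5: sp2
C6: sp2
C7: sp3 ✓
C8: sp
C9: sp
C4, C7 → 2 sp3 carbons.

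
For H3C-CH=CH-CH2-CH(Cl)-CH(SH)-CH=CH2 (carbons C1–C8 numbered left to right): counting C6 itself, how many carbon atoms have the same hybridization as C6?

C6 is sp3 (only σ bonds).
C1: sp3 ✓
C2: sp2
C3: sp2
C4: sp3 ✓
C5: sp3 ✓
C6: sp3 ✓
C7: sp2
C8: sp2
4 carbons are sp3.

4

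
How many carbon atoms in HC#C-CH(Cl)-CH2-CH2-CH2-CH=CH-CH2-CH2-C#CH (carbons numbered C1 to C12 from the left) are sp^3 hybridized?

6

C1: sp
C2: sp
C3: sp3 ✓
C4: sp3 ✓
C5: sp3 ✓
C6: sp3 ✓
C7: sp2
C8: sp2
C9: sp3 ✓
C10: sp3 ✓
C11: sp
C12: sp
C3, C4, C5, C6, C9, C10 → 6 sp3 carbons.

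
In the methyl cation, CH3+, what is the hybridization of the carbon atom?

sp2

Three σ bonds to H, empty p orbital → sp2, trigonal planar.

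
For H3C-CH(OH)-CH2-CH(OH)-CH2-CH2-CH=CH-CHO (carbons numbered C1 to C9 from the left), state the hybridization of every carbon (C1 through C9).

C1 sp3, C2 sp3, C3 sp3, C4 sp3, C5 sp3, C6 sp3, C7 sp2, C8 sp2, C9 sp2

C1 — 4 σ bonds. Steric number 4, so sp3.
C2 — 4 σ bonds. Steric number 4, so sp3.
C3: 4 σ bonds — 4 electron domains, sp3.
C4 carries 4 σ bonds, giving a steric number of 4, so it is sp3.
C5: 4 σ bonds; 4 regions of electron density → sp3.
C6 is sp3: 4 σ bonds, 4 electron-density regions.
C7 (3 σ bonds, plus one π bond) has steric number 3: sp2.
C8 (3 σ bonds, plus one π bond) has steric number 3: sp2.
C9 carries 3 σ bonds, plus one π bond, giving a steric number of 3, so it is sp2.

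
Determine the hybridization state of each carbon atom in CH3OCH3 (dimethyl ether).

Each carbon atom carries 4 σ bonds, giving a steric number of 4, so it is sp3.

sp³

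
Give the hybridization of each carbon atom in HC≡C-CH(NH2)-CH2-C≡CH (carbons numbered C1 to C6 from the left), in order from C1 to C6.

C1 sp, C2 sp, C3 sp3, C4 sp3, C5 sp, C6 sp

C1: 2 σ bonds, plus two π bonds; 2 regions of electron density → sp.
C2 — 2 σ bonds, plus two π bonds. Steric number 2, so sp.
C3: 4 σ bonds; 4 regions of electron density → sp3.
C4 — 4 σ bonds. Steric number 4, so sp3.
C5 is sp: 2 σ bonds, plus two π bonds, 2 electron-density regions.
C6 has 2 σ bonds, plus two π bonds: steric number 2 → sp.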